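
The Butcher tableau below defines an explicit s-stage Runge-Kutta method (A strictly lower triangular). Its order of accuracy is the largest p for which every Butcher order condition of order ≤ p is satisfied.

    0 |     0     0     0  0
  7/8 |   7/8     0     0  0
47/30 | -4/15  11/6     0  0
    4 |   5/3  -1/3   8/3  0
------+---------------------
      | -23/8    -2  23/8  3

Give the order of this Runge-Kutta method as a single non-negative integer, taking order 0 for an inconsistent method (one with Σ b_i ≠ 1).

b = (-23/8, -2, 23/8, 3)
c = (0, 7/8, 47/30, 4)
Ac = (0, 0, 77/48, 1399/360)
Σ b_i: (-23/8)·1 + (-2)·1 + 23/8·1 + 3·1 = 1 ✓
b·c: (-2)·7/8 + 23/8·47/30 + 3·4 = 3541/240 ≠ 1/2 ⇒ order 1.

1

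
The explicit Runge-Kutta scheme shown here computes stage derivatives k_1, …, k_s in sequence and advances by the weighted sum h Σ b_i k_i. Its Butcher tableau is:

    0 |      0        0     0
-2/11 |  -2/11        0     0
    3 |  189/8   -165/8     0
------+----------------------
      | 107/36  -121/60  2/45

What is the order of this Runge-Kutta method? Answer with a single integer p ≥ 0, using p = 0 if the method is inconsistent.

b = (107/36, -121/60, 2/45)
c = (0, -2/11, 3)
Ac = (0, 0, 15/4)
Σ b_i: 107/36·1 + (-121/60)·1 + 2/45·1 = 1 ✓
b·c: (-121/60)·(-2/11) + 2/45·3 = 1/2 ✓
b·c²: (-121/60)·4/121 + 2/45·9 = 1/3 ✓
b·Ac: 2/45·15/4 = 1/6 ✓; 3 stages ⇒ order 3.

3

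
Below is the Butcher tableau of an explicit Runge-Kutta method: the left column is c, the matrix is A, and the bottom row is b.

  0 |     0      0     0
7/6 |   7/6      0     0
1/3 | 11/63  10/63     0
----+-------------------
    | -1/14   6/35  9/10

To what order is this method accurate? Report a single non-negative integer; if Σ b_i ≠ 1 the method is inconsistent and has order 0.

b = (-1/14, 6/35, 9/10)
c = (0, 7/6, 1/3)
Ac = (0, 0, 5/27)
Σ b_i: (-1/14)·1 + 6/35·1 + 9/10·1 = 1 ✓
b·c: 6/35·7/6 + 9/10·1/3 = 1/2 ✓
b·c²: 6/35·49/36 + 9/10·1/9 = 1/3 ✓
b·Ac: 9/10·5/27 = 1/6 ✓; 3 stages ⇒ order 3.

3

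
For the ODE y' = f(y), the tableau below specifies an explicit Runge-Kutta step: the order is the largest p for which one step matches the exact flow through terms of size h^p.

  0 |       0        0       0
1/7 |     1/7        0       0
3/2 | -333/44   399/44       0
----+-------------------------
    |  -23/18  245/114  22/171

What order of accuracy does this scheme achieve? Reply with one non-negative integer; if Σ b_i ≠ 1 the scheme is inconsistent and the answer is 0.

b = (-23/18, 245/114, 22/171)
c = (0, 1/7, 3/2)
Ac = (0, 0, 57/44)
Σ b_i: (-23/18)·1 + 245/114·1 + 22/171·1 = 1 ✓
b·c: 245/114·1/7 + 22/171·3/2 = 1/2 ✓
b·c²: 245/114·1/49 + 22/171·9/4 = 1/3 ✓
b·Ac: 22/171·57/44 = 1/6 ✓; 3 stages ⇒ order 3.

3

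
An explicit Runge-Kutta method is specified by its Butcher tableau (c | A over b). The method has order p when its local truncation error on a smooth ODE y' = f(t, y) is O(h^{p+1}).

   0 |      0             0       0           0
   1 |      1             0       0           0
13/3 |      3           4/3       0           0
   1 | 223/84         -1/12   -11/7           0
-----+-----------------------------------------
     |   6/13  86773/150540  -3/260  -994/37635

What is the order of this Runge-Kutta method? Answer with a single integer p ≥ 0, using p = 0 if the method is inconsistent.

3

b = (6/13, 86773/150540, -3/260, -994/37635)
c = (0, 1, 13/3, 1)
Ac = (0, 0, 4/3, -193/28)
Σ b_i: 6/13·1 + 86773/150540·1 + (-3/260)·1 + (-994/37635)·1 = 1 ✓
b·c: 86773/150540·1 + (-3/260)·13/3 + (-994/37635)·1 = 1/2 ✓
b·c²: 86773/150540·1 + (-3/260)·169/9 + (-994/37635)·1 = 1/3 ✓
b·Ac: (-3/260)·4/3 + (-994/37635)·(-193/28) = 1/6 ✓
b·c³: 86773/150540·1 + (-3/260)·2197/27 + (-994/37635)·1 = -7/18 ≠ 1/4 ⇒ order 3.
b·(c∘Ac): (-3/260)·52/9 + (-994/37635)·(-193/28) = 3/26 ≠ 1/8
b·Ac²: (-3/260)·4/3 + (-994/37635)·(-7457/252) = 7985/10422 ≠ 1/12
b·A²c: (-994/37635)·(-44/21) = 6248/112905 ≠ 1/24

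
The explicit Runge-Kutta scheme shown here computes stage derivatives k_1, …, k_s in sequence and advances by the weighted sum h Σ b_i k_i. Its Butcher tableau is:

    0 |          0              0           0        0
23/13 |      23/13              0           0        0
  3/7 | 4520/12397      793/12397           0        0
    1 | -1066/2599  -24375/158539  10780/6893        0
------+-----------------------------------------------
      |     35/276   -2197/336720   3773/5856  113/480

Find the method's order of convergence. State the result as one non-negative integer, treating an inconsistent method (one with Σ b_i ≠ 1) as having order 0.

b = (35/276, -2197/336720, 3773/5856, 113/480)
c = (0, 23/13, 3/7, 1)
Ac = (0, 0, 61/539, 45/113)
Σ b_i: 35/276·1 + (-2197/336720)·1 + 3773/5856·1 + 113/480·1 = 1 ✓
b·c: (-2197/336720)·23/13 + 3773/5856·3/7 + 113/480·1 = 1/2 ✓
b·c²: (-2197/336720)·529/169 + 3773/5856·9/49 + 113/480·1 = 1/3 ✓
b·Ac: 3773/5856·61/539 + 113/480·45/113 = 1/6 ✓
b·c³: (-2197/336720)·12167/2197 + 3773/5856·27/343 + 113/480·1 = 1/4 ✓
b·(c∘Ac): 3773/5856·183/3773 + 113/480·45/113 = 1/8 ✓
b·Ac²: 3773/5856·1403/7007 + 113/480·(-285/1469) = 1/12 ✓
b·A²c: 113/480·20/113 = 1/24 ✓; 4 stages ⇒ order 4.

4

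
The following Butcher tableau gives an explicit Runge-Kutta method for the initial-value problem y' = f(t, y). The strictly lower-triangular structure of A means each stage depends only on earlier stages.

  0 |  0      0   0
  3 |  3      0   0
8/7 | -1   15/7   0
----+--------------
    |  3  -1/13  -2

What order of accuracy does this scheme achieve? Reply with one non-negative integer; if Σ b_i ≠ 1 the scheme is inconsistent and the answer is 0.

0

b = (3, -1/13, -2)
c = (0, 3, 8/7)
Ac = (0, 0, 45/7)
Σ b_i: 3·1 + (-1/13)·1 + (-2)·1 = 12/13 ≠ 1 ⇒ order 0.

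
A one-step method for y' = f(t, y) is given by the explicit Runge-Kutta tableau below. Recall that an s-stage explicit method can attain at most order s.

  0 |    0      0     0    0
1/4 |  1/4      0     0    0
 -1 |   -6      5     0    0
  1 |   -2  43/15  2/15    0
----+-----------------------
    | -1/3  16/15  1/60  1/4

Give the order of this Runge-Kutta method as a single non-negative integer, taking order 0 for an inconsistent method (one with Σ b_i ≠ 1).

4

b = (-1/3, 16/15, 1/60, 1/4)
c = (0, 1/4, -1, 1)
Ac = (0, 0, 5/4, 7/12)
Σ b_i: (-1/3)·1 + 16/15·1 + 1/60·1 + 1/4·1 = 1 ✓
b·c: 16/15·1/4 + 1/60·(-1) + 1/4·1 = 1/2 ✓
b·c²: 16/15·1/16 + 1/60·1 + 1/4·1 = 1/3 ✓
b·Ac: 1/60·5/4 + 1/4·7/12 = 1/6 ✓
b·c³: 16/15·1/64 + 1/60·(-1) + 1/4·1 = 1/4 ✓
b·(c∘Ac): 1/60·(-5/4) + 1/4·7/12 = 1/8 ✓
b·Ac²: 1/60·5/16 + 1/4·5/16 = 1/12 ✓
b·A²c: 1/4·1/6 = 1/24 ✓; 4 stages ⇒ order 4.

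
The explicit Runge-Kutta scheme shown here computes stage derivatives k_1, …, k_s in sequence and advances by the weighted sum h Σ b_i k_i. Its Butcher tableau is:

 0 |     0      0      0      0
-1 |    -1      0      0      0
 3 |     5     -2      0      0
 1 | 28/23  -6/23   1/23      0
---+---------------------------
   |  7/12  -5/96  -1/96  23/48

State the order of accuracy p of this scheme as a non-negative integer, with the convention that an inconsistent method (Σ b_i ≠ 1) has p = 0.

4

b = (7/12, -5/96, -1/96, 23/48)
c = (0, -1, 3, 1)
Ac = (0, 0, 2, 9/23)
Σ b_i: 7/12·1 + (-5/96)·1 + (-1/96)·1 + 23/48·1 = 1 ✓
b·c: (-5/96)·(-1) + (-1/96)·3 + 23/48·1 = 1/2 ✓
b·c²: (-5/96)·1 + (-1/96)·9 + 23/48·1 = 1/3 ✓
b·Ac: (-1/96)·2 + 23/48·9/23 = 1/6 ✓
b·c³: (-5/96)·(-1) + (-1/96)·27 + 23/48·1 = 1/4 ✓
b·(c∘Ac): (-1/96)·6 + 23/48·9/23 = 1/8 ✓
b·Ac²: (-1/96)·(-2) + 23/48·3/23 = 1/12 ✓
b·A²c: 23/48·2/23 = 1/24 ✓; 4 stages ⇒ order 4.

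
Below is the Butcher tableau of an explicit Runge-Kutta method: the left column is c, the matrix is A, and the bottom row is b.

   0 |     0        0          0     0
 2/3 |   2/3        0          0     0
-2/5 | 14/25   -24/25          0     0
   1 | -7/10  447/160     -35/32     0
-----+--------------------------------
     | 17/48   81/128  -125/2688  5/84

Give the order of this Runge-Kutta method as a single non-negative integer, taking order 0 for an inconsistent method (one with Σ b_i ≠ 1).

4

b = (17/48, 81/128, -125/2688, 5/84)
c = (0, 2/3, -2/5, 1)
Ac = (0, 0, -16/25, 23/10)
Σ b_i: 17/48·1 + 81/128·1 + (-125/2688)·1 + 5/84·1 = 1 ✓
b·c: 81/128·2/3 + (-125/2688)·(-2/5) + 5/84·1 = 1/2 ✓
b·c²: 81/128·4/9 + (-125/2688)·4/25 + 5/84·1 = 1/3 ✓
b·Ac: (-125/2688)·(-16/25) + 5/84·23/10 = 1/6 ✓
b·c³: 81/128·8/27 + (-125/2688)·(-8/125) + 5/84·1 = 1/4 ✓
b·(c∘Ac): (-125/2688)·32/125 + 5/84·23/10 = 1/8 ✓
b·Ac²: (-125/2688)·(-32/75) + 5/84·16/15 = 1/12 ✓
b·A²c: 5/84·7/10 = 1/24 ✓; 4 stages ⇒ order 4.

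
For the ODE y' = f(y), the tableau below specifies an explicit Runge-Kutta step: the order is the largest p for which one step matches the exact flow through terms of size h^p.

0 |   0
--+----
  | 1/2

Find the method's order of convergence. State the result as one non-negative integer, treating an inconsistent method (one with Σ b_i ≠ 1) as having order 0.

b = (1/2)
c = (0)
Σ b_i: 1/2·1 = 1/2 ≠ 1 ⇒ order 0.

0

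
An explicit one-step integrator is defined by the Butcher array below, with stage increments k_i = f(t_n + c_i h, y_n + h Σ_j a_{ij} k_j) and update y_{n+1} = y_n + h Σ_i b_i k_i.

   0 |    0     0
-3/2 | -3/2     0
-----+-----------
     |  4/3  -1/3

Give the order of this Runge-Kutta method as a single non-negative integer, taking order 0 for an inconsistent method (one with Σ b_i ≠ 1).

b = (4/3, -1/3)
c = (0, -3/2)
Σ b_i: 4/3·1 + (-1/3)·1 = 1 ✓
b·c: (-1/3)·(-3/2) = 1/2 ✓; 2 stages ⇒ order 2.

2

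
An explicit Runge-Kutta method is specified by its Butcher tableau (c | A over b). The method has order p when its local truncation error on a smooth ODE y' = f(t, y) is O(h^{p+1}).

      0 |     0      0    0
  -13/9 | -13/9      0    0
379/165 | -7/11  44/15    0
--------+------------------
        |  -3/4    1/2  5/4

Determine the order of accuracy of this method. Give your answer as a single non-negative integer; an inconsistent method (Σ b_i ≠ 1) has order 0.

1

b = (-3/4, 1/2, 5/4)
c = (0, -13/9, 379/165)
Ac = (0, 0, -572/135)
Σ b_i: (-3/4)·1 + 1/2·1 + 5/4·1 = 1 ✓
b·c: 1/2·(-13/9) + 5/4·379/165 = 851/396 ≠ 1/2 ⇒ order 1.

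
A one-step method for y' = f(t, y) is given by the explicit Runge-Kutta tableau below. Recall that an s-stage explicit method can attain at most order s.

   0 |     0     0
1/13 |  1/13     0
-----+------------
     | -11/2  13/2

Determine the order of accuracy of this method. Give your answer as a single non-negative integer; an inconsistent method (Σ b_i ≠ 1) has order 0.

2

b = (-11/2, 13/2)
c = (0, 1/13)
Σ b_i: (-11/2)·1 + 13/2·1 = 1 ✓
b·c: 13/2·1/13 = 1/2 ✓; 2 stages ⇒ order 2.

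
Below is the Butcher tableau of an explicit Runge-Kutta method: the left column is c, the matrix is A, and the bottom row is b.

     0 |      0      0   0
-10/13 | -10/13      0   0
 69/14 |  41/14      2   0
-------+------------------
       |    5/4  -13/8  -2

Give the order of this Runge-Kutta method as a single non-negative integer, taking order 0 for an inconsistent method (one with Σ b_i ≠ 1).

b = (5/4, -13/8, -2)
c = (0, -10/13, 69/14)
Ac = (0, 0, -20/13)
Σ b_i: 5/4·1 + (-13/8)·1 + (-2)·1 = -19/8 ≠ 1 ⇒ order 0.

0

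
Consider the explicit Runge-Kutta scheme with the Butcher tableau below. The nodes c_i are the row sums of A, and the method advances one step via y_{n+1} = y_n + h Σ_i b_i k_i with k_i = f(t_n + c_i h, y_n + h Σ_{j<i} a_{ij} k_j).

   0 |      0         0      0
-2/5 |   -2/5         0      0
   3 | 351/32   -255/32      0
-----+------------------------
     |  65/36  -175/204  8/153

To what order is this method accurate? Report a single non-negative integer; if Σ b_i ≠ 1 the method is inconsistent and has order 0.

3

b = (65/36, -175/204, 8/153)
c = (0, -2/5, 3)
Ac = (0, 0, 51/16)
Σ b_i: 65/36·1 + (-175/204)·1 + 8/153·1 = 1 ✓
b·c: (-175/204)·(-2/5) + 8/153·3 = 1/2 ✓
b·c²: (-175/204)·4/25 + 8/153·9 = 1/3 ✓
b·Ac: 8/153·51/16 = 1/6 ✓; 3 stages ⇒ order 3.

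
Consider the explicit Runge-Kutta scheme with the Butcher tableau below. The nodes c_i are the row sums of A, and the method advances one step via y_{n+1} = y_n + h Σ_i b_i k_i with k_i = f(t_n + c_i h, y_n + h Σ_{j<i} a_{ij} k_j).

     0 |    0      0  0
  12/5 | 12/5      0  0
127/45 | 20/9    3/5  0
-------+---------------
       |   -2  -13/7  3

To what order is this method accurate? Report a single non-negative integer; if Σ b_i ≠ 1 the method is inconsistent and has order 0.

0

b = (-2, -13/7, 3)
c = (0, 12/5, 127/45)
Ac = (0, 0, 36/25)
Σ b_i: (-2)·1 + (-13/7)·1 + 3·1 = -6/7 ≠ 1 ⇒ order 0.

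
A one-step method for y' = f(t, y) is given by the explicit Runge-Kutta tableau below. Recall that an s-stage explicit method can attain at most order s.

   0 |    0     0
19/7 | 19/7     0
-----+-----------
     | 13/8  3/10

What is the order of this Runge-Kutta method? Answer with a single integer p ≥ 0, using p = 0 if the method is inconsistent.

0

b = (13/8, 3/10)
c = (0, 19/7)
Σ b_i: 13/8·1 + 3/10·1 = 77/40 ≠ 1 ⇒ order 0.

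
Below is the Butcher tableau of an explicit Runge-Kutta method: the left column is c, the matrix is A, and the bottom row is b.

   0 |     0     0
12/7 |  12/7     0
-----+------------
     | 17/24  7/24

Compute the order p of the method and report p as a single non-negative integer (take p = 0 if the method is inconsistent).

2

b = (17/24, 7/24)
c = (0, 12/7)
Σ b_i: 17/24·1 + 7/24·1 = 1 ✓
b·c: 7/24·12/7 = 1/2 ✓; 2 stages ⇒ order 2.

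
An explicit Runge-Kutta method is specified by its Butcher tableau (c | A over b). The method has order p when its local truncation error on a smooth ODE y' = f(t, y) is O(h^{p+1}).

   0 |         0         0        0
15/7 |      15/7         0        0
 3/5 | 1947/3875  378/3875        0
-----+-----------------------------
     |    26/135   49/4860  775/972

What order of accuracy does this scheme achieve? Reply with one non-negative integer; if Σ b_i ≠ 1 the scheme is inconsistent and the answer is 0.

b = (26/135, 49/4860, 775/972)
c = (0, 15/7, 3/5)
Ac = (0, 0, 162/775)
Σ b_i: 26/135·1 + 49/4860·1 + 775/972·1 = 1 ✓
b·c: 49/4860·15/7 + 775/972·3/5 = 1/2 ✓
b·c²: 49/4860·225/49 + 775/972·9/25 = 1/3 ✓
b·Ac: 775/972·162/775 = 1/6 ✓; 3 stages ⇒ order 3.

3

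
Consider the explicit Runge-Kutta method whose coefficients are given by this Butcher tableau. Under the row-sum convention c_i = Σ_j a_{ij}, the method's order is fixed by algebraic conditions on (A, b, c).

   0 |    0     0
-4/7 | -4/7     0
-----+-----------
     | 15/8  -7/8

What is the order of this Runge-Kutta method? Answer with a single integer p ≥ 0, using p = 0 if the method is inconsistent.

b = (15/8, -7/8)
c = (0, -4/7)
Σ b_i: 15/8·1 + (-7/8)·1 = 1 ✓
b·c: (-7/8)·(-4/7) = 1/2 ✓; 2 stages ⇒ order 2.

2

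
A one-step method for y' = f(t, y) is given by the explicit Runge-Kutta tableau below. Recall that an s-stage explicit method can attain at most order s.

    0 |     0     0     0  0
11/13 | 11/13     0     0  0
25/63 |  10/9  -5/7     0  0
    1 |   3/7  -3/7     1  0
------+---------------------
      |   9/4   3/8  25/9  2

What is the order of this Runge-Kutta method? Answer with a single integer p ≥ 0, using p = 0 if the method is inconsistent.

b = (9/4, 3/8, 25/9, 2)
c = (0, 11/13, 25/63, 1)
Ac = (0, 0, -55/91, 4/117)
Σ b_i: 9/4·1 + 3/8·1 + 25/9·1 + 2·1 = 533/72 ≠ 1 ⇒ order 0.

0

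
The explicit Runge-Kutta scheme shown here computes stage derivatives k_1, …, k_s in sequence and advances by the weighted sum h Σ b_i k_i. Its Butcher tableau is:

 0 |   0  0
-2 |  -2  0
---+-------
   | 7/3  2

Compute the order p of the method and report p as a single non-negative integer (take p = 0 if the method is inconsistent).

b = (7/3, 2)
c = (0, -2)
Σ b_i: 7/3·1 + 2·1 = 13/3 ≠ 1 ⇒ order 0.

0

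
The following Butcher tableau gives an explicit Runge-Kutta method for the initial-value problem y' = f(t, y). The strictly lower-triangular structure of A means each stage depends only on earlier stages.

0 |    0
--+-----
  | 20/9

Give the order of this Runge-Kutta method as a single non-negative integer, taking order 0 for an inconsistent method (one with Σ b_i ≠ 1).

0

b = (20/9)
c = (0)
Σ b_i: 20/9·1 = 20/9 ≠ 1 ⇒ order 0.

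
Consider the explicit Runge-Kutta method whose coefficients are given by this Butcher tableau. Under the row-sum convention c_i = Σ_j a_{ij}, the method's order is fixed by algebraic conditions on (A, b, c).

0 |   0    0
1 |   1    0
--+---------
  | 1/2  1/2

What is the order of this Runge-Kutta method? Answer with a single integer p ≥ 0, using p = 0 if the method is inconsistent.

2

b = (1/2, 1/2)
c = (0, 1)
Σ b_i: 1/2·1 + 1/2·1 = 1 ✓
b·c: 1/2·1 = 1/2 ✓; 2 stages ⇒ order 2.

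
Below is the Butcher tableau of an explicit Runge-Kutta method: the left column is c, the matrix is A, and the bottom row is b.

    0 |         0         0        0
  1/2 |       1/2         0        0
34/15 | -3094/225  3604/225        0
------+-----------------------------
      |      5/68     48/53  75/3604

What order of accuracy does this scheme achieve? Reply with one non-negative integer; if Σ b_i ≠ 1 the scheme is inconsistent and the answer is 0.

b = (5/68, 48/53, 75/3604)
c = (0, 1/2, 34/15)
Ac = (0, 0, 1802/225)
Σ b_i: 5/68·1 + 48/53·1 + 75/3604·1 = 1 ✓
b·c: 48/53·1/2 + 75/3604·34/15 = 1/2 ✓
b·c²: 48/53·1/4 + 75/3604·1156/225 = 1/3 ✓
b·Ac: 75/3604·1802/225 = 1/6 ✓; 3 stages ⇒ order 3.

3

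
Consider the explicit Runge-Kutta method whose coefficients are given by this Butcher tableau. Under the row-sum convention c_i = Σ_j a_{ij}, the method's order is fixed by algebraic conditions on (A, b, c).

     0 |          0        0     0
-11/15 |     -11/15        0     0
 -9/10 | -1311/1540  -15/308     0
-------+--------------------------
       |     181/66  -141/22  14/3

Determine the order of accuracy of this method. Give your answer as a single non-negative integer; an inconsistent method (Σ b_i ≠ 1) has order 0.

b = (181/66, -141/22, 14/3)
c = (0, -11/15, -9/10)
Ac = (0, 0, 1/28)
Σ b_i: 181/66·1 + (-141/22)·1 + 14/3·1 = 1 ✓
b·c: (-141/22)·(-11/15) + 14/3·(-9/10) = 1/2 ✓
b·c²: (-141/22)·121/225 + 14/3·81/100 = 1/3 ✓
b·Ac: 14/3·1/28 = 1/6 ✓; 3 stages ⇒ order 3.

3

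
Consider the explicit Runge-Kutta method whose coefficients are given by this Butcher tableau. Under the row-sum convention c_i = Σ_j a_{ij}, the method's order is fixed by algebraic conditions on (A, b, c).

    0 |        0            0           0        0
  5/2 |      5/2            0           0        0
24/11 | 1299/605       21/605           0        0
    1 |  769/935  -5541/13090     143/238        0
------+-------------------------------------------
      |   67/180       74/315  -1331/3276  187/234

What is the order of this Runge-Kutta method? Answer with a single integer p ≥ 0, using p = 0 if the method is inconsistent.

b = (67/180, 74/315, -1331/3276, 187/234)
c = (0, 5/2, 24/11, 1)
Ac = (0, 0, 21/242, 189/748)
Σ b_i: 67/180·1 + 74/315·1 + (-1331/3276)·1 + 187/234·1 = 1 ✓
b·c: 74/315·5/2 + (-1331/3276)·24/11 + 187/234·1 = 1/2 ✓
b·c²: 74/315·25/4 + (-1331/3276)·576/121 + 187/234·1 = 1/3 ✓
b·Ac: (-1331/3276)·21/242 + 187/234·189/748 = 1/6 ✓
b·c³: 74/315·125/8 + (-1331/3276)·13824/1331 + 187/234·1 = 1/4 ✓
b·(c∘Ac): (-1331/3276)·252/1331 + 187/234·189/748 = 1/8 ✓
b·Ac²: (-1331/3276)·105/484 + 187/234·321/1496 = 1/12 ✓
b·A²c: 187/234·39/748 = 1/24 ✓; 4 stages ⇒ order 4.

4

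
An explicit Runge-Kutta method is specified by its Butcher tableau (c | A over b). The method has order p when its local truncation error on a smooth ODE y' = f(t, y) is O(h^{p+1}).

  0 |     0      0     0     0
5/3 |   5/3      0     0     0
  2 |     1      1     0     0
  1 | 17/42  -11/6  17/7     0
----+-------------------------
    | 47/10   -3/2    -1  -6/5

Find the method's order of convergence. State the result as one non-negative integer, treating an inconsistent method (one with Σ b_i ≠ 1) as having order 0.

1

b = (47/10, -3/2, -1, -6/5)
c = (0, 5/3, 2, 1)
Ac = (0, 0, 5/3, 227/126)
Σ b_i: 47/10·1 + (-3/2)·1 + (-1)·1 + (-6/5)·1 = 1 ✓
b·c: (-3/2)·5/3 + (-1)·2 + (-6/5)·1 = -57/10 ≠ 1/2 ⇒ order 1.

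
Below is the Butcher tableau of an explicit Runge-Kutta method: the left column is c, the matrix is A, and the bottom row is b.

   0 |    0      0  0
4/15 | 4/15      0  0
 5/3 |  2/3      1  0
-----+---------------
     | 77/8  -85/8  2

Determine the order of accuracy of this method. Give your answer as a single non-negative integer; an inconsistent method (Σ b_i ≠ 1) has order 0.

b = (77/8, -85/8, 2)
c = (0, 4/15, 5/3)
Ac = (0, 0, 4/15)
Σ b_i: 77/8·1 + (-85/8)·1 + 2·1 = 1 ✓
b·c: (-85/8)·4/15 + 2·5/3 = 1/2 ✓
b·c²: (-85/8)·16/225 + 2·25/9 = 24/5 ≠ 1/3 ⇒ order 2.
b·Ac: 2·4/15 = 8/15 ≠ 1/6

2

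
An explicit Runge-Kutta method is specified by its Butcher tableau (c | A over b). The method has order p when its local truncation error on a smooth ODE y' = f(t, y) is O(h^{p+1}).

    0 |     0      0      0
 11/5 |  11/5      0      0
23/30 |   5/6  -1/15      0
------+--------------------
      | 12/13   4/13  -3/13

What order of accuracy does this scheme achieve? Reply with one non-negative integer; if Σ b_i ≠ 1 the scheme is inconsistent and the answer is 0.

b = (12/13, 4/13, -3/13)
c = (0, 11/5, 23/30)
Ac = (0, 0, -11/75)
Σ b_i: 12/13·1 + 4/13·1 + (-3/13)·1 = 1 ✓
b·c: 4/13·11/5 + (-3/13)·23/30 = 1/2 ✓
b·c²: 4/13·121/25 + (-3/13)·529/900 = 5279/3900 ≠ 1/3 ⇒ order 2.
b·Ac: (-3/13)·(-11/75) = 11/325 ≠ 1/6

2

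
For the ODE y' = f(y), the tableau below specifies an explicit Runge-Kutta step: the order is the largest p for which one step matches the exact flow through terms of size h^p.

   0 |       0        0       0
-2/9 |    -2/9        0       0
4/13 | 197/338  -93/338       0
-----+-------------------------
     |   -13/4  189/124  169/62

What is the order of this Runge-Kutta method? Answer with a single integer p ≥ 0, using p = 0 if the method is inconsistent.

3

b = (-13/4, 189/124, 169/62)
c = (0, -2/9, 4/13)
Ac = (0, 0, 31/507)
Σ b_i: (-13/4)·1 + 189/124·1 + 169/62·1 = 1 ✓
b·c: 189/124·(-2/9) + 169/62·4/13 = 1/2 ✓
b·c²: 189/124·4/81 + 169/62·16/169 = 1/3 ✓
b·Ac: 169/62·31/507 = 1/6 ✓; 3 stages ⇒ order 3.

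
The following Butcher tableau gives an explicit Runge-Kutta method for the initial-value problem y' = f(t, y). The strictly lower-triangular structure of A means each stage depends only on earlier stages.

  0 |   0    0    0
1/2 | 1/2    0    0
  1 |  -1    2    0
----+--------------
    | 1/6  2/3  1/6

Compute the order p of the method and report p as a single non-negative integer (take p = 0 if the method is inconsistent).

3

b = (1/6, 2/3, 1/6)
c = (0, 1/2, 1)
Ac = (0, 0, 1)
Σ b_i: 1/6·1 + 2/3·1 + 1/6·1 = 1 ✓
b·c: 2/3·1/2 + 1/6·1 = 1/2 ✓
b·c²: 2/3·1/4 + 1/6·1 = 1/3 ✓
b·Ac: 1/6·1 = 1/6 ✓; 3 stages ⇒ order 3.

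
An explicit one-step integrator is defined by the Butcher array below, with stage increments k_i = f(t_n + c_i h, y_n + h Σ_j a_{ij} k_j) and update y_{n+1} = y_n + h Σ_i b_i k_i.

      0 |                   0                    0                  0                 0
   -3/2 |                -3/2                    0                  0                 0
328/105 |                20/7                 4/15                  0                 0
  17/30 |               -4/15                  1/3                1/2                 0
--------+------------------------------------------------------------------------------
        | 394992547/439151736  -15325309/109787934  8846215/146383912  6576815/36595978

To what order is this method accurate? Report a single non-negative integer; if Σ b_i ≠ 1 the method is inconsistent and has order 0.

b = (394992547/439151736, -15325309/109787934, 8846215/146383912, 6576815/36595978)
c = (0, -3/2, 328/105, 17/30)
Ac = (0, 0, -2/5, 223/210)
Σ b_i: 394992547/439151736·1 + (-15325309/109787934)·1 + 8846215/146383912·1 + 6576815/36595978·1 = 1 ✓
b·c: (-15325309/109787934)·(-3/2) + 8846215/146383912·328/105 + 6576815/36595978·17/30 = 1/2 ✓
b·c²: (-15325309/109787934)·9/4 + 8846215/146383912·107584/11025 + 6576815/36595978·289/900 = 1/3 ✓
b·Ac: 8846215/146383912·(-2/5) + 6576815/36595978·223/210 = 1/6 ✓
b·c³: (-15325309/109787934)·(-27/8) + 8846215/146383912·35287552/1157625 + 6576815/36595978·4913/27000 = 540866782381/230554661400 ≠ 1/4 ⇒ order 3.
b·(c∘Ac): 8846215/146383912·(-656/525) + 6576815/36595978·3791/6300 = 214952987/6587276040 ≠ 1/8
b·Ac²: 8846215/146383912·3/5 + 6576815/36595978·248243/44100 = 24159514261/23055466140 ≠ 1/12
b·A²c: 6576815/36595978·(-1/5) = -1315363/36595978 ≠ 1/24

3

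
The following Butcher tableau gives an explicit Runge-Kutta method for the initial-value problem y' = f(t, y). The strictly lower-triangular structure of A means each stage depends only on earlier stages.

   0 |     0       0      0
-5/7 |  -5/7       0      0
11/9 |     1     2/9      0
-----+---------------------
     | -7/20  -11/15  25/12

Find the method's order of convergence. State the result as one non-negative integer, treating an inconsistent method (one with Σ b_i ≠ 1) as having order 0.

b = (-7/20, -11/15, 25/12)
c = (0, -5/7, 11/9)
Ac = (0, 0, -10/63)
Σ b_i: (-7/20)·1 + (-11/15)·1 + 25/12·1 = 1 ✓
b·c: (-11/15)·(-5/7) + 25/12·11/9 = 2321/756 ≠ 1/2 ⇒ order 1.

1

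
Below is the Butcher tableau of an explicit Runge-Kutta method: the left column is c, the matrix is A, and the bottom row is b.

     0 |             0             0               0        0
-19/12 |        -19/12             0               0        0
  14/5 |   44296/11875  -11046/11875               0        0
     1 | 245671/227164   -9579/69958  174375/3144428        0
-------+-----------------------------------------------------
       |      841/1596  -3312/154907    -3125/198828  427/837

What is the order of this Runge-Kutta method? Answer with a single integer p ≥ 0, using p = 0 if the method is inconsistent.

b = (841/1596, -3312/154907, -3125/198828, 427/837)
c = (0, -19/12, 14/5, 1)
Ac = (0, 0, 1841/1250, 1271/3416)
Σ b_i: 841/1596·1 + (-3312/154907)·1 + (-3125/198828)·1 + 427/837·1 = 1 ✓
b·c: (-3312/154907)·(-19/12) + (-3125/198828)·14/5 + 427/837·1 = 1/2 ✓
b·c²: (-3312/154907)·361/144 + (-3125/198828)·196/25 + 427/837·1 = 1/3 ✓
b·Ac: (-3125/198828)·1841/1250 + 427/837·1271/3416 = 1/6 ✓
b·c³: (-3312/154907)·(-6859/1728) + (-3125/198828)·2744/125 + 427/837·1 = 1/4 ✓
b·(c∘Ac): (-3125/198828)·12887/3125 + 427/837·1271/3416 = 1/8 ✓
b·Ac²: (-3125/198828)·(-34979/15000) + 427/837·3751/40992 = 1/12 ✓
b·A²c: 427/837·279/3416 = 1/24 ✓; 4 stages ⇒ order 4.

4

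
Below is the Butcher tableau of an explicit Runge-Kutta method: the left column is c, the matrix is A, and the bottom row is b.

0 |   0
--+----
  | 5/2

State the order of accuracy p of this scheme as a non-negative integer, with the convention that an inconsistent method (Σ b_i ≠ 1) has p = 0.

b = (5/2)
c = (0)
Σ b_i: 5/2·1 = 5/2 ≠ 1 ⇒ order 0.

0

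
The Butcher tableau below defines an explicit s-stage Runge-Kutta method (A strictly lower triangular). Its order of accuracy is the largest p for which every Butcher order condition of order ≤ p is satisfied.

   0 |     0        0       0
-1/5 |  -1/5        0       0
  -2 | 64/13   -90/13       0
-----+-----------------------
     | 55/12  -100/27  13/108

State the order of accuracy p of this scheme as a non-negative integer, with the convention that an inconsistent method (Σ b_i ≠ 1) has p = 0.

3

b = (55/12, -100/27, 13/108)
c = (0, -1/5, -2)
Ac = (0, 0, 18/13)
Σ b_i: 55/12·1 + (-100/27)·1 + 13/108·1 = 1 ✓
b·c: (-100/27)·(-1/5) + 13/108·(-2) = 1/2 ✓
b·c²: (-100/27)·1/25 + 13/108·4 = 1/3 ✓
b·Ac: 13/108·18/13 = 1/6 ✓; 3 stages ⇒ order 3.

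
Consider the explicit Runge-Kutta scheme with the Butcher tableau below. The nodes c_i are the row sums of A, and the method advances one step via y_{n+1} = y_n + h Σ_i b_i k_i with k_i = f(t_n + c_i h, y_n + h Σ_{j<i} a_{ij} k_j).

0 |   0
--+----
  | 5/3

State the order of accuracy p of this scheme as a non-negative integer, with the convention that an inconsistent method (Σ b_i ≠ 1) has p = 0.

b = (5/3)
c = (0)
Σ b_i: 5/3·1 = 5/3 ≠ 1 ⇒ order 0.

0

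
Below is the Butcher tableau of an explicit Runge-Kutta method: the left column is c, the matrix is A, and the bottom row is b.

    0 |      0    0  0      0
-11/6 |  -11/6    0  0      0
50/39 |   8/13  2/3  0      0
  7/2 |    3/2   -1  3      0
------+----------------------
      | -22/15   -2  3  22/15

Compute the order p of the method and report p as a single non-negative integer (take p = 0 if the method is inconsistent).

b = (-22/15, -2, 3, 22/15)
c = (0, -11/6, 50/39, 7/2)
Ac = (0, 0, -11/9, 443/78)
Σ b_i: (-22/15)·1 + (-2)·1 + 3·1 + 22/15·1 = 1 ✓
b·c: (-2)·(-11/6) + 3·50/39 + 22/15·7/2 = 822/65 ≠ 1/2 ⇒ order 1.

1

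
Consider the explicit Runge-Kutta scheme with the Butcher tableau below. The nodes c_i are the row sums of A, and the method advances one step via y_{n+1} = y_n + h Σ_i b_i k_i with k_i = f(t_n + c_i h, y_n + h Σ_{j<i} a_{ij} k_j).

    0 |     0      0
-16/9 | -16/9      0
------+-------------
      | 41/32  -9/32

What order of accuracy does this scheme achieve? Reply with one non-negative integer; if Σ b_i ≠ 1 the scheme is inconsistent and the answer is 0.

b = (41/32, -9/32)
c = (0, -16/9)
Σ b_i: 41/32·1 + (-9/32)·1 = 1 ✓
b·c: (-9/32)·(-16/9) = 1/2 ✓; 2 stages ⇒ order 2.

2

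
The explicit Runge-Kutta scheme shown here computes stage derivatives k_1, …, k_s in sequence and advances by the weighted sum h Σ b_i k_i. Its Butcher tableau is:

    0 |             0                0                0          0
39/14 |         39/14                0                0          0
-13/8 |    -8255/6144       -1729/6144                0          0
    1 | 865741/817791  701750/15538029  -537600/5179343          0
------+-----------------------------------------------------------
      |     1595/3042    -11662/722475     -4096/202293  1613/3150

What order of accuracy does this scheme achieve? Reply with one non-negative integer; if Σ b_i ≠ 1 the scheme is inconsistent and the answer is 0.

b = (1595/3042, -11662/722475, -4096/202293, 1613/3150)
c = (0, 39/14, -13/8, 1)
Ac = (0, 0, -3211/4096, 475/1613)
Σ b_i: 1595/3042·1 + (-11662/722475)·1 + (-4096/202293)·1 + 1613/3150·1 = 1 ✓
b·c: (-11662/722475)·39/14 + (-4096/202293)·(-13/8) + 1613/3150·1 = 1/2 ✓
b·c²: (-11662/722475)·1521/196 + (-4096/202293)·169/64 + 1613/3150·1 = 1/3 ✓
b·Ac: (-4096/202293)·(-3211/4096) + 1613/3150·475/1613 = 1/6 ✓
b·c³: (-11662/722475)·59319/2744 + (-4096/202293)·(-2197/512) + 1613/3150·1 = 1/4 ✓
b·(c∘Ac): (-4096/202293)·41743/32768 + 1613/3150·475/1613 = 1/8 ✓
b·Ac²: (-4096/202293)·(-125229/57344) + 1613/3150·1725/22582 = 1/12 ✓
b·A²c: 1613/3150·525/6452 = 1/24 ✓; 4 stages ⇒ order 4.

4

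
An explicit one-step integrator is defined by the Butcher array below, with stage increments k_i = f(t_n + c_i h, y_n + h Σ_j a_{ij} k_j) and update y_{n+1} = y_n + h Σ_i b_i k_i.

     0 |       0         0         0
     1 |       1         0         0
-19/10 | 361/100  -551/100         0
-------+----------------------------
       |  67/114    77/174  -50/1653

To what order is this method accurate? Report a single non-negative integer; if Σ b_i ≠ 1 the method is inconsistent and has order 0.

b = (67/114, 77/174, -50/1653)
c = (0, 1, -19/10)
Ac = (0, 0, -551/100)
Σ b_i: 67/114·1 + 77/174·1 + (-50/1653)·1 = 1 ✓
b·c: 77/174·1 + (-50/1653)·(-19/10) = 1/2 ✓
b·c²: 77/174·1 + (-50/1653)·361/100 = 1/3 ✓
b·Ac: (-50/1653)·(-551/100) = 1/6 ✓; 3 stages ⇒ order 3.

3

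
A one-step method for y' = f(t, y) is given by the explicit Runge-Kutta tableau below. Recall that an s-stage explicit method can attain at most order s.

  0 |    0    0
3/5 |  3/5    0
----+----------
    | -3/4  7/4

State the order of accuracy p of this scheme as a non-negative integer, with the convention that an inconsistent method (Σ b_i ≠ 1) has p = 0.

1

b = (-3/4, 7/4)
c = (0, 3/5)
Σ b_i: (-3/4)·1 + 7/4·1 = 1 ✓
b·c: 7/4·3/5 = 21/20 ≠ 1/2 ⇒ order 1.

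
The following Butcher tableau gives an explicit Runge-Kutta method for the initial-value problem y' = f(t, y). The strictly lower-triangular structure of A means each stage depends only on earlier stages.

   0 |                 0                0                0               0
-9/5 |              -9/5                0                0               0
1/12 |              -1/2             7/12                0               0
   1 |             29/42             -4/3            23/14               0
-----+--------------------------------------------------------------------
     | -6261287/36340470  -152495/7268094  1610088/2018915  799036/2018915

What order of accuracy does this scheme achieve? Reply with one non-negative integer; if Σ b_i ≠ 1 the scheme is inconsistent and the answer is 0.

b = (-6261287/36340470, -152495/7268094, 1610088/2018915, 799036/2018915)
c = (0, -9/5, 1/12, 1)
Ac = (0, 0, -21/20, 2131/840)
Σ b_i: (-6261287/36340470)·1 + (-152495/7268094)·1 + 1610088/2018915·1 + 799036/2018915·1 = 1 ✓
b·c: (-152495/7268094)·(-9/5) + 1610088/2018915·1/12 + 799036/2018915·1 = 1/2 ✓
b·c²: (-152495/7268094)·81/25 + 1610088/2018915·1/144 + 799036/2018915·1 = 1/3 ✓
b·Ac: 1610088/2018915·(-21/20) + 799036/2018915·2131/840 = 1/6 ✓
b·c³: (-152495/7268094)·(-729/125) + 1610088/2018915·1/1728 + 799036/2018915·1 = 376923479/726809400 ≠ 1/4 ⇒ order 3.
b·(c∘Ac): 1610088/2018915·(-7/80) + 799036/2018915·2131/840 = 28292933/30283725 ≠ 1/8
b·Ac²: 1610088/2018915·189/100 + 799036/2018915·(-217153/50400) = -143875157/726809400 ≠ 1/12
b·A²c: 799036/2018915·(-69/40) = -13783371/20189150 ≠ 1/24

3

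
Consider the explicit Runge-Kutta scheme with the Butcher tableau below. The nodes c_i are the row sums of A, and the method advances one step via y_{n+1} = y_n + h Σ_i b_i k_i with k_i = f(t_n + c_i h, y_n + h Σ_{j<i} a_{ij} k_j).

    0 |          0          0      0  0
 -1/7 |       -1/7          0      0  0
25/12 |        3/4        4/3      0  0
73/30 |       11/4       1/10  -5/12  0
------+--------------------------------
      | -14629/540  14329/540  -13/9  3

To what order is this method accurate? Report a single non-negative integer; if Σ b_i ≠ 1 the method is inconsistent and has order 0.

b = (-14629/540, 14329/540, -13/9, 3)
c = (0, -1/7, 25/12, 73/30)
Ac = (0, 0, -4/21, -4447/5040)
Σ b_i: (-14629/540)·1 + 14329/540·1 + (-13/9)·1 + 3·1 = 1 ✓
b·c: 14329/540·(-1/7) + (-13/9)·25/12 + 3·73/30 = 1/2 ✓
b·c²: 14329/540·1/49 + (-13/9)·625/144 + 3·5329/900 = 2729669/226800 ≠ 1/3 ⇒ order 2.
b·Ac: (-13/9)·(-4/21) + 3·(-4447/5040) = -35863/15120 ≠ 1/6

2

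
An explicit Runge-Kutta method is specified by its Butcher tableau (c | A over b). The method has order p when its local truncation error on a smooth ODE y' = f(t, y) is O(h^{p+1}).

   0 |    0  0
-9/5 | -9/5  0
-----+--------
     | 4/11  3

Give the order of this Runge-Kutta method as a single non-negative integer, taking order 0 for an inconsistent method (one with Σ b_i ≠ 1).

0

b = (4/11, 3)
c = (0, -9/5)
Σ b_i: 4/11·1 + 3·1 = 37/11 ≠ 1 ⇒ order 0.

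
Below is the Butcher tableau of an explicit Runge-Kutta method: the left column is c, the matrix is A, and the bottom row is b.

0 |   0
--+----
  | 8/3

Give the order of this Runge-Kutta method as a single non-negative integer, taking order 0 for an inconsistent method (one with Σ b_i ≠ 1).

b = (8/3)
c = (0)
Σ b_i: 8/3·1 = 8/3 ≠ 1 ⇒ order 0.

0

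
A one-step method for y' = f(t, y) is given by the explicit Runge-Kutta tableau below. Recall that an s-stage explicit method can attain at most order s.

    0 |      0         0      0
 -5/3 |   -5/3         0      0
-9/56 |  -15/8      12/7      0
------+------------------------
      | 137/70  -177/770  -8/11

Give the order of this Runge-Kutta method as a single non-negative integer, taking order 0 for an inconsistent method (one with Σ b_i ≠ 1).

b = (137/70, -177/770, -8/11)
c = (0, -5/3, -9/56)
Ac = (0, 0, -20/7)
Σ b_i: 137/70·1 + (-177/770)·1 + (-8/11)·1 = 1 ✓
b·c: (-177/770)·(-5/3) + (-8/11)·(-9/56) = 1/2 ✓
b·c²: (-177/770)·25/9 + (-8/11)·81/3136 = -773/1176 ≠ 1/3 ⇒ order 2.
b·Ac: (-8/11)·(-20/7) = 160/77 ≠ 1/6

2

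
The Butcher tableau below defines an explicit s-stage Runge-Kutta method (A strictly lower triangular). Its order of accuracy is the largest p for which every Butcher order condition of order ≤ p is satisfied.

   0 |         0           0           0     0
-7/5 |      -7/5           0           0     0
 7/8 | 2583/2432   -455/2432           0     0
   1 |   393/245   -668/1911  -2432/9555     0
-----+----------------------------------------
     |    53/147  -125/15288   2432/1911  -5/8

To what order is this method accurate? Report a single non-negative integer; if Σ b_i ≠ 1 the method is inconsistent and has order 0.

b = (53/147, -125/15288, 2432/1911, -5/8)
c = (0, -7/5, 7/8, 1)
Ac = (0, 0, 637/2432, 4/15)
Σ b_i: 53/147·1 + (-125/15288)·1 + 2432/1911·1 + (-5/8)·1 = 1 ✓
b·c: (-125/15288)·(-7/5) + 2432/1911·7/8 + (-5/8)·1 = 1/2 ✓
b·c²: (-125/15288)·49/25 + 2432/1911·49/64 + (-5/8)·1 = 1/3 ✓
b·Ac: 2432/1911·637/2432 + (-5/8)·4/15 = 1/6 ✓
b·c³: (-125/15288)·(-343/125) + 2432/1911·343/512 + (-5/8)·1 = 1/4 ✓
b·(c∘Ac): 2432/1911·4459/19456 + (-5/8)·4/15 = 1/8 ✓
b·Ac²: 2432/1911·(-4459/12160) + (-5/8)·(-22/25) = 1/12 ✓
b·A²c: (-5/8)·(-1/15) = 1/24 ✓; 4 stages ⇒ order 4.

4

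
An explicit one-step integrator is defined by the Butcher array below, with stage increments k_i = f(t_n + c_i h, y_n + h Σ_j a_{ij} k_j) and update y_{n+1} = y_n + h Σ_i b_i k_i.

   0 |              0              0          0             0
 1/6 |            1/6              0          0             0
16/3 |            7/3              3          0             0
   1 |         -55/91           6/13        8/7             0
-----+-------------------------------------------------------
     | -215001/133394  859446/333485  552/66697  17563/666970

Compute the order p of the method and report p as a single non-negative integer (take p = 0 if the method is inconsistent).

b = (-215001/133394, 859446/333485, 552/66697, 17563/666970)
c = (0, 1/6, 16/3, 1)
Ac = (0, 0, 1/2, 1685/273)
Σ b_i: (-215001/133394)·1 + 859446/333485·1 + 552/66697·1 + 17563/666970·1 = 1 ✓
b·c: 859446/333485·1/6 + 552/66697·16/3 + 17563/666970·1 = 1/2 ✓
b·c²: 859446/333485·1/36 + 552/66697·256/9 + 17563/666970·1 = 1/3 ✓
b·Ac: 552/66697·1/2 + 17563/666970·1685/273 = 1/6 ✓
b·c³: 859446/333485·1/216 + 552/66697·4096/27 + 17563/666970·1 = 3106531/2401092 ≠ 1/4 ⇒ order 3.
b·(c∘Ac): 552/66697·8/3 + 17563/666970·1685/273 = 73873/400182 ≠ 1/8
b·Ac²: 552/66697·1/12 + 17563/666970·53269/1638 = 10289197/12005460 ≠ 1/12
b·A²c: 17563/666970·4/7 = 5018/333485 ≠ 1/24

3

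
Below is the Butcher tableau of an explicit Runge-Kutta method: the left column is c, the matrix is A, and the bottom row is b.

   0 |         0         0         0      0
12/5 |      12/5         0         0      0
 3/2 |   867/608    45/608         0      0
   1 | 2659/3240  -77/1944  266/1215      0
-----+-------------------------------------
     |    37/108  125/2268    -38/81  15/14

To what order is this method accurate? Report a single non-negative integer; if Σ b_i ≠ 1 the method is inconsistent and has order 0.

b = (37/108, 125/2268, -38/81, 15/14)
c = (0, 12/5, 3/2, 1)
Ac = (0, 0, 27/152, 7/30)
Σ b_i: 37/108·1 + 125/2268·1 + (-38/81)·1 + 15/14·1 = 1 ✓
b·c: 125/2268·12/5 + (-38/81)·3/2 + 15/14·1 = 1/2 ✓
b·c²: 125/2268·144/25 + (-38/81)·9/4 + 15/14·1 = 1/3 ✓
b·Ac: (-38/81)·27/152 + 15/14·7/30 = 1/6 ✓
b·c³: 125/2268·1728/125 + (-38/81)·27/8 + 15/14·1 = 1/4 ✓
b·(c∘Ac): (-38/81)·81/304 + 15/14·7/30 = 1/8 ✓
b·Ac²: (-38/81)·81/190 + 15/14·119/450 = 1/12 ✓
b·A²c: 15/14·7/180 = 1/24 ✓; 4 stages ⇒ order 4.

4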